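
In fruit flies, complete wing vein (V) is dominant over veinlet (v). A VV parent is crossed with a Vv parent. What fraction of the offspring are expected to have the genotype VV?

Punnett square for VV × Vv:
Offspring genotypes: 2 VV, 2 Vv
Total offspring: 4
Count with target: 2
Probability: 2/4 = 1/2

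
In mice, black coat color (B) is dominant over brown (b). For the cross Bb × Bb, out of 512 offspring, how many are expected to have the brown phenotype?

Punnett square for Bb × Bb:
Offspring genotypes: 1 BB, 2 Bb, 1 bb
Total offspring: 4
Count with target: 1
Probability: 1/4
Expected count = 1/4 × 512 = 128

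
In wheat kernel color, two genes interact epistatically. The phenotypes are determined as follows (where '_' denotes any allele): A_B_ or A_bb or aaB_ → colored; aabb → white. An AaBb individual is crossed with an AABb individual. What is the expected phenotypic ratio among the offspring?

Cross: AaBb × AABb — consider each gene separately:
A gene: Aa × AA → 2 AA, 2 Aa → 4 A_ (out of 4)
B gene: Bb × Bb → 1 BB, 2 Bb, 1 bb → 3 B_ : 1 bb (out of 4)
Genotype classes (out of 4 × 4 = 16): A_B_ = 4×3 = 12; A_bb = 4×1 = 4
Apply the phenotype rules: A_B_ (12) + A_bb (4) → colored
Phenotype counts (out of 16): 16 colored
Ratio: all colored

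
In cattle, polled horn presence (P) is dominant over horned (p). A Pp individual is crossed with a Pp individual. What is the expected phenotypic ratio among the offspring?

Punnett square for Pp × Pp:
Offspring genotypes: 1 PP, 2 Pp, 1 pp
polled: 3, horned: 1
Ratio: 3:1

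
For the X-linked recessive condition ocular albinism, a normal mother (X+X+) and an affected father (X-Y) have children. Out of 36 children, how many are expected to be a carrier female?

Cross: X+X+ × X-Y
Offspring: 2 X+X-, 2 X+Y
Probability of a carrier female: 2/4 = 1/2
Expected count = 1/2 × 36 = 18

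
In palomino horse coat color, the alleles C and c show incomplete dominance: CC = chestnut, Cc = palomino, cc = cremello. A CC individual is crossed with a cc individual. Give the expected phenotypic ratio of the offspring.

Punnett square for CC × cc:
Offspring genotypes: 4 Cc
Phenotype counts: 4 palomino
Ratio: all palomino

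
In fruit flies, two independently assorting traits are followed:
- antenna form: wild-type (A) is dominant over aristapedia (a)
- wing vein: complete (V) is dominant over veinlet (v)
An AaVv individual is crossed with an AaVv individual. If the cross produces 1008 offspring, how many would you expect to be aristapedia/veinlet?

Dihybrid cross AaVv × AaVv — consider each gene separately:
antenna form: Aa × Aa → 1 AA, 2 Aa, 1 aa → 3 A_ : 1 aa (out of 4)
wing vein: Vv × Vv → 1 VV, 2 Vv, 1 vv → 3 V_ : 1 vv (out of 4)
Combine (counts out of 4 × 4 = 16): wild-type/complete (A_V_) = 3×3 = 9; wild-type/veinlet (A_vv) = 3×1 = 3; aristapedia/complete (aaV_) = 1×3 = 3; aristapedia/veinlet (aavv) = 1×1 = 1
Phenotype counts (out of 16): 9 wild-type/complete, 3 wild-type/veinlet, 3 aristapedia/complete, 1 aristapedia/veinlet
aristapedia/veinlet: 1 out of 16 → fraction 1/16
Expected count = 1/16 × 1008 = 63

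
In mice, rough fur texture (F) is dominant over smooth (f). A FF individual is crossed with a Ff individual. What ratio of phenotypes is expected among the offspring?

Punnett square for FF × Ff:
Offspring genotypes: 2 FF, 2 Ff
rough: 4, smooth: 0
Ratio: all rough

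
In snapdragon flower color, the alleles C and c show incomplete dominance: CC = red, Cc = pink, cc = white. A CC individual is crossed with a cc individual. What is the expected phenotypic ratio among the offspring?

Punnett square for CC × cc:
Offspring genotypes: 4 Cc
Phenotype counts: 4 pink
Ratio: all pink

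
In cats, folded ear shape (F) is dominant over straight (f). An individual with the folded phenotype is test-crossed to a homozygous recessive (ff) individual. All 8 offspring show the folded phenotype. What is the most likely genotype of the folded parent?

Test cross: ? × ff
All offspring are folded.
If the unknown parent were heterozygous (Ff), about half of 8 offspring would be straight; none are. The unknown parent is most likely homozygous dominant (FF).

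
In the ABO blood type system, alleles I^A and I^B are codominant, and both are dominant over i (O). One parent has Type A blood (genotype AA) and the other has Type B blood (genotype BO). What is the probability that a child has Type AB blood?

Cross: AA × BO
Possible offspring genotypes: 2 AB, 2 AO
Blood type counts: 2 Type AB, 2 Type A
Probability of Type AB: 2/4 = 1/2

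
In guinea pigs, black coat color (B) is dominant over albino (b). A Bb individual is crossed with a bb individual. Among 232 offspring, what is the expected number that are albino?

Punnett square for Bb × bb:
Offspring genotypes: 2 Bb, 2 bb
black: 2, albino: 2
albino: 2 out of 4 → fraction 1/2
Expected count = 1/2 × 232 = 116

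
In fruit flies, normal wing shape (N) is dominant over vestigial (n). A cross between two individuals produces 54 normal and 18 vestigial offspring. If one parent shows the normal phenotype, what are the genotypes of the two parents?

Observed offspring: 54 normal, 18 vestigial
The observed ratio simplifies to 3:1. Vestigial (nn) offspring appear, so each parent must contribute one n allele. The parent stated to show normal carries N, so it is Nn. The other parent is then either Nn or nn: Nn × nn would give a 1:1 split, whereas Nn × Nn gives 3:1 — matching the data. So both parents are heterozygous (Nn × Nn).
Parent genotypes: Nn × Nn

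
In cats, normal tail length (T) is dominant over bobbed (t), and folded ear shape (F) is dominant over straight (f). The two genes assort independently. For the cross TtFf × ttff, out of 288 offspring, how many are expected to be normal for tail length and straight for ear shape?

Dihybrid cross TtFf × ttff — consider each gene separately:
tail length: Tt × tt → 2 Tt, 2 tt → 2 T_ : 2 tt (out of 4)
ear shape: Ff × ff → 2 Ff, 2 ff → 2 F_ : 2 ff (out of 4)
Looking for: normal (T_) and straight (ff)
P(normal) = 2/4, P(straight) = 2/4
P(both) = 2/4 × 2/4 = 4/16 = 1/4
Expected count = 1/4 × 288 = 72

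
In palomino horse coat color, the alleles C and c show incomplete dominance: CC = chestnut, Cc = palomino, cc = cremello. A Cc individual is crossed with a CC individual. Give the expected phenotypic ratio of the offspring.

Punnett square for Cc × CC:
Offspring genotypes: 2 CC, 2 Cc
Phenotype counts: 2 chestnut, 2 palomino
Ratio: 1 chestnut : 1 palomino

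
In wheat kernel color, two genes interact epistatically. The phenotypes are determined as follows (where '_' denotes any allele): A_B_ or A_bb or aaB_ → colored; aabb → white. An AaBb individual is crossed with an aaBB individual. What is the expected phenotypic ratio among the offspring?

Cross: AaBb × aaBB — consider each gene separately:
A gene: Aa × aa → 2 Aa, 2 aa → 2 A_ : 2 aa (out of 4)
B gene: Bb × BB → 2 BB, 2 Bb → 4 B_ (out of 4)
Genotype classes (out of 4 × 4 = 16): A_B_ = 2×4 = 8; aaB_ = 2×4 = 8
Apply the phenotype rules: A_B_ (8) + aaB_ (8) → colored
Phenotype counts (out of 16): 16 colored
Ratio: all colored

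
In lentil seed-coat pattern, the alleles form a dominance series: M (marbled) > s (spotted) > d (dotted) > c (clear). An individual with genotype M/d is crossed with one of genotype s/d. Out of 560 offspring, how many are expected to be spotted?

Cross: M/d × s/d
Allele dominance: M > s > d > c
Offspring genotypes: 1 M/s, 1 M/d, 1 s/d, 1 d/d
Phenotype counts: 2 marbled, 1 spotted, 1 dotted
spotted: 1 out of 4 → fraction 1/4
Expected count = 1/4 × 560 = 140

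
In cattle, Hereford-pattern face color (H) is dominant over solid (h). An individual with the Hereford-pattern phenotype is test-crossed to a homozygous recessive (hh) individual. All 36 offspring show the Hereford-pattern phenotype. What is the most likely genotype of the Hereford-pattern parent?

Test cross: ? × hh
All offspring are Hereford-pattern.
If the unknown parent were heterozygous (Hh), about half of 36 offspring would be solid; none are. The unknown parent is most likely homozygous dominant (HH).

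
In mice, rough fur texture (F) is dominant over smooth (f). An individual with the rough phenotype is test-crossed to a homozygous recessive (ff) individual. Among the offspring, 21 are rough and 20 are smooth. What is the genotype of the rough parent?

Test cross: ? × ff
Offspring: 21 rough, 20 smooth — approximately 1:1.
A 1:1 ratio in a test cross indicates the unknown parent is heterozygous (Ff).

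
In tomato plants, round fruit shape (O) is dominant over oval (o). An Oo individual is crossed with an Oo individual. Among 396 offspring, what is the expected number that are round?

Punnett square for Oo × Oo:
Offspring genotypes: 1 OO, 2 Oo, 1 oo
round: 3, oval: 1
round: 3 out of 4 → fraction 3/4
Expected count = 3/4 × 396 = 297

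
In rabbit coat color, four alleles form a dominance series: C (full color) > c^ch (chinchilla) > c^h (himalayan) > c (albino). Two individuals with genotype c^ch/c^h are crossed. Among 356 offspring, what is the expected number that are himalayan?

Cross: c^ch/c^h × c^ch/c^h
Allele dominance: C > c^ch > c^h > c
Offspring genotypes: 1 c^ch/c^ch, 2 c^ch/c^h, 1 c^h/c^h
Phenotype counts: 3 chinchilla, 1 himalayan
himalayan: 1 out of 4 → fraction 1/4
Expected count = 1/4 × 356 = 89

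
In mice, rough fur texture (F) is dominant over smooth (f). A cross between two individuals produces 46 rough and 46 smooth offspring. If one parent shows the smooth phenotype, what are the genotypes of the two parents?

Observed offspring: 46 rough, 46 smooth
The observed ratio simplifies to 1:1. One parent shows smooth, so its genotype must be ff. A 1:1 offspring split requires the other parent to be heterozygous (Ff).
Parent genotypes: ff × Ff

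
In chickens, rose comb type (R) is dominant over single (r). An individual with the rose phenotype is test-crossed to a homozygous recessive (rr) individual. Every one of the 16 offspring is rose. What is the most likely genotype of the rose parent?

Test cross: ? × rr
All offspring are rose.
If the unknown parent were heterozygous (Rr), about half of 16 offspring would be single; none are. The unknown parent is most likely homozygous dominant (RR).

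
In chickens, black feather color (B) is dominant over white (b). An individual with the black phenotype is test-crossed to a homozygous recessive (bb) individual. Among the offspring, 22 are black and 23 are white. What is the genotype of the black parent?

Test cross: ? × bb
Offspring: 22 black, 23 white — approximately 1:1.
A 1:1 ratio in a test cross indicates the unknown parent is heterozygous (Bb).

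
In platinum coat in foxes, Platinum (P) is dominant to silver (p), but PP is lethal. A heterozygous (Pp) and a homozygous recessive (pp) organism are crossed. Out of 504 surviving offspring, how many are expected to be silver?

Cross: Pp × pp
Punnett square offspring (before lethality): 2 Pp, 2 pp
No PP offspring are produced in this cross.
silver: 2 out of 4 → fraction 1/2
Expected count = 1/2 × 504 = 252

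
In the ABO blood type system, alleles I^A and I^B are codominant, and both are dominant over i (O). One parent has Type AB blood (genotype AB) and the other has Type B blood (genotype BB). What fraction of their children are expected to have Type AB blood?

Cross: AB × BB
Possible offspring genotypes: 2 AB, 2 BB
Blood type counts: 2 Type AB, 2 Type B
Probability of Type AB: 2/4 = 1/2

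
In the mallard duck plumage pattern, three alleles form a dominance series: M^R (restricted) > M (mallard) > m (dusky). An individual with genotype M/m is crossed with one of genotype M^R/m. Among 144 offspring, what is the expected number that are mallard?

Cross: M/m × M^R/m
Allele dominance: M^R > M > m
Offspring genotypes: 1 M^R/M, 1 M/m, 1 M^R/m, 1 m/m
Phenotype counts: 2 restricted, 1 mallard, 1 dusky
mallard: 1 out of 4 → fraction 1/4
Expected count = 1/4 × 144 = 36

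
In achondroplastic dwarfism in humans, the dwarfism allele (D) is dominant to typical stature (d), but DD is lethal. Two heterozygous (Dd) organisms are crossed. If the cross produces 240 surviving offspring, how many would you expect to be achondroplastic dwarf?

Cross: Dd × Dd
Punnett square offspring (before lethality): 1 DD, 2 Dd, 1 dd
The DD genotype is lethal (embryos die); surviving offspring: 2 Dd, 1 dd
achondroplastic dwarf: 2 out of 3 → fraction 2/3
Expected count = 2/3 × 240 = 160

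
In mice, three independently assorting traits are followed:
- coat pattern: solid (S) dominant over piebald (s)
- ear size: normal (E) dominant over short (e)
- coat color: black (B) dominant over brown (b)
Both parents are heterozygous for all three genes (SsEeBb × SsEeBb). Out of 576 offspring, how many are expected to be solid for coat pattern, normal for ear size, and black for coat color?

Trihybrid cross: SsEeBb × SsEeBb
Each trait segregates independently with a 3:1 phenotypic ratio, so each gene contributes 3/4 (dominant) or 1/4 (recessive).
Target: solid (coat pattern), normal (ear size), black (coat color)
Probability = product of independent per-trait probabilities
= 3/4 × 3/4 × 3/4 = 27/64
Expected count = 27/64 × 576 = 243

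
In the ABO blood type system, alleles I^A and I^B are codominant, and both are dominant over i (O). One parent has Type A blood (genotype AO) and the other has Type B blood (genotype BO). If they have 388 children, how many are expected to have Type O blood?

Cross: AO × BO
Possible offspring genotypes: 1 AB, 1 AO, 1 BO, 1 OO
Blood type counts: 1 Type AB, 1 Type A, 1 Type B, 1 Type O
Probability of Type O: 1/4
Expected count = 1/4 × 388 = 97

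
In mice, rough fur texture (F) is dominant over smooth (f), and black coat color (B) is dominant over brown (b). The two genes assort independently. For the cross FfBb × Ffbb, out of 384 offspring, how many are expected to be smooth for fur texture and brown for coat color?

Dihybrid cross FfBb × Ffbb — consider each gene separately:
fur texture: Ff × Ff → 1 FF, 2 Ff, 1 ff → 3 F_ : 1 ff (out of 4)
coat color: Bb × bb → 2 Bb, 2 bb → 2 B_ : 2 bb (out of 4)
Looking for: smooth (ff) and brown (bb)
P(smooth) = 1/4, P(brown) = 2/4
P(both) = 1/4 × 2/4 = 2/16 = 1/8
Expected count = 1/8 × 384 = 48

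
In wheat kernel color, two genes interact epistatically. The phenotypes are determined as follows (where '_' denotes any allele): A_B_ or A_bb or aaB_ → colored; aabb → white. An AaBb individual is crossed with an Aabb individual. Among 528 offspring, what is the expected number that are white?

Cross: AaBb × Aabb — consider each gene separately:
A gene: Aa × Aa → 1 AA, 2 Aa, 1 aa → 3 A_ : 1 aa (out of 4)
B gene: Bb × bb → 2 Bb, 2 bb → 2 B_ : 2 bb (out of 4)
Genotype classes (out of 4 × 4 = 16): A_B_ = 3×2 = 6; A_bb = 3×2 = 6; aaB_ = 1×2 = 2; aabb = 1×2 = 2
Apply the phenotype rules: A_B_ (6) + A_bb (6) + aaB_ (2) → colored; aabb (2) → white
Phenotype counts (out of 16): 14 colored, 2 white
white: 2 out of 16 → fraction 1/8
Expected count = 1/8 × 528 = 66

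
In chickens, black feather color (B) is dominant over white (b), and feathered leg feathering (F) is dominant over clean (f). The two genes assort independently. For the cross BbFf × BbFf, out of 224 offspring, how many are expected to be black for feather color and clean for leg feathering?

Dihybrid cross BbFf × BbFf — consider each gene separately:
feather color: Bb × Bb → 1 BB, 2 Bb, 1 bb → 3 B_ : 1 bb (out of 4)
leg feathering: Ff × Ff → 1 FF, 2 Ff, 1 ff → 3 F_ : 1 ff (out of 4)
Looking for: black (B_) and clean (ff)
P(black) = 3/4, P(clean) = 1/4
P(both) = 3/4 × 1/4 = 3/16
Expected count = 3/16 × 224 = 42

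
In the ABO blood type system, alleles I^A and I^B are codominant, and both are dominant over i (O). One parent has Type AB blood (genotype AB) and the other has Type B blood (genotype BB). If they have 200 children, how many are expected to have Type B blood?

Cross: AB × BB
Possible offspring genotypes: 2 AB, 2 BB
Blood type counts: 2 Type AB, 2 Type B
Probability of Type B: 2/4 = 1/2
Expected count = 1/2 × 200 = 100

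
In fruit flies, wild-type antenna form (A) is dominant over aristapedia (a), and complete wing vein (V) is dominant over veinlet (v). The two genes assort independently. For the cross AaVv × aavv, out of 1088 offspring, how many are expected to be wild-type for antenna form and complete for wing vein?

Dihybrid cross AaVv × aavv — consider each gene separately:
antenna form: Aa × aa → 2 Aa, 2 aa → 2 A_ : 2 aa (out of 4)
wing vein: Vv × vv → 2 Vv, 2 vv → 2 V_ : 2 vv (out of 4)
Looking for: wild-type (A_) and complete (V_)
P(wild-type) = 2/4, P(complete) = 2/4
P(both) = 2/4 × 2/4 = 4/16 = 1/4
Expected count = 1/4 × 1088 = 272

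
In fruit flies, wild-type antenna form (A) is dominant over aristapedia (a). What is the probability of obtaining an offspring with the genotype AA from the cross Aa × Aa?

Punnett square for Aa × Aa:
Offspring genotypes: 1 AA, 2 Aa, 1 aa
Total offspring: 4
Count with target: 1
Probability: 1/4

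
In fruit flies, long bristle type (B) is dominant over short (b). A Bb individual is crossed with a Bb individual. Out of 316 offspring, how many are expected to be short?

Punnett square for Bb × Bb:
Offspring genotypes: 1 BB, 2 Bb, 1 bb
long: 3, short: 1
short: 1 out of 4 → fraction 1/4
Expected count = 1/4 × 316 = 79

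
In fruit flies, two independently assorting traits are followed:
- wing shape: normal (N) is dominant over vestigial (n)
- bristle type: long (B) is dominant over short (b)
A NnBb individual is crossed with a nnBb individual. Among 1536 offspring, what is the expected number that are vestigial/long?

Dihybrid cross NnBb × nnBb — consider each gene separately:
wing shape: Nn × nn → 2 Nn, 2 nn → 2 N_ : 2 nn (out of 4)
bristle type: Bb × Bb → 1 BB, 2 Bb, 1 bb → 3 B_ : 1 bb (out of 4)
Combine (counts out of 4 × 4 = 16): normal/long (N_B_) = 2×3 = 6; normal/short (N_bb) = 2×1 = 2; vestigial/long (nnB_) = 2×3 = 6; vestigial/short (nnbb) = 2×1 = 2
Phenotype counts (out of 16): 6 normal/long, 2 normal/short, 6 vestigial/long, 2 vestigial/short
vestigial/long: 6 out of 16 → fraction 3/8
Expected count = 3/8 × 1536 = 576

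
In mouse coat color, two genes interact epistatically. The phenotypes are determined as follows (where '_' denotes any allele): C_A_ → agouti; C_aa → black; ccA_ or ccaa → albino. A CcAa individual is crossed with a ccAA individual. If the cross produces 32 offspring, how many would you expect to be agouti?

Cross: CcAa × ccAA — consider each gene separately:
C gene: Cc × cc → 2 Cc, 2 cc → 2 C_ : 2 cc (out of 4)
A gene: Aa × AA → 2 AA, 2 Aa → 4 A_ (out of 4)
Genotype classes (out of 4 × 4 = 16): C_A_ = 2×4 = 8; ccA_ = 2×4 = 8
Apply the phenotype rules: C_A_ (8) → agouti; ccA_ (8) → albino
Phenotype counts (out of 16): 8 agouti, 8 albino
agouti: 8 out of 16 → fraction 1/2
Expected count = 1/2 × 32 = 16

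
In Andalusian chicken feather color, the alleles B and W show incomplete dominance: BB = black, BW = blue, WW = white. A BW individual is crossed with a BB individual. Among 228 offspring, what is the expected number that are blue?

Punnett square for BW × BB:
Offspring genotypes: 2 BB, 2 BW
Phenotype counts: 2 black, 2 blue
blue: 2 out of 4 → fraction 1/2
Expected count = 1/2 × 228 = 114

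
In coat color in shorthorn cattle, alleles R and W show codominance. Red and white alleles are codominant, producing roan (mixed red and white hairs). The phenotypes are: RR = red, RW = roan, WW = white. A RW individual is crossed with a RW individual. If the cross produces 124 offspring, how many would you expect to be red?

Punnett square for RW × RW:
Offspring genotypes: 1 RR, 2 RW, 1 WW
Phenotype counts: 1 red, 2 roan, 1 white
red: 1 out of 4 → fraction 1/4
Expected count = 1/4 × 124 = 31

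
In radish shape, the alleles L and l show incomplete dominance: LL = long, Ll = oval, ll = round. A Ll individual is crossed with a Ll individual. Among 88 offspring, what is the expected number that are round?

Punnett square for Ll × Ll:
Offspring genotypes: 1 LL, 2 Ll, 1 ll
Phenotype counts: 1 long, 2 oval, 1 round
round: 1 out of 4 → fraction 1/4
Expected count = 1/4 × 88 = 22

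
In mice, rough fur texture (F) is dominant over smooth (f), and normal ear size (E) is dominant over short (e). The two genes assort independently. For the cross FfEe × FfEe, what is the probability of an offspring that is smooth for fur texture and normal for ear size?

Dihybrid cross FfEe × FfEe — consider each gene separately:
fur texture: Ff × Ff → 1 FF, 2 Ff, 1 ff → 3 F_ : 1 ff (out of 4)
ear size: Ee × Ee → 1 EE, 2 Ee, 1 ee → 3 E_ : 1 ee (out of 4)
Looking for: smooth (ff) and normal (E_)
P(smooth) = 1/4, P(normal) = 3/4
P(both) = 1/4 × 3/4 = 3/16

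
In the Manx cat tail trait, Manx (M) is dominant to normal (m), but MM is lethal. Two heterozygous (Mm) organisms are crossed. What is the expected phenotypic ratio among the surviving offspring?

Cross: Mm × Mm
Punnett square offspring (before lethality): 1 MM, 2 Mm, 1 mm
The MM genotype is lethal (embryos die); surviving offspring: 2 Mm, 1 mm
Ratio: 2 Manx (tailless) : 1 normal-tailed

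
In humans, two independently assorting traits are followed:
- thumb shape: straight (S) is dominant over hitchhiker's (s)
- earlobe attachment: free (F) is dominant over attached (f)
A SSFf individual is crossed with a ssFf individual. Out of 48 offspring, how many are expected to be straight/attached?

Dihybrid cross SSFf × ssFf — consider each gene separately:
thumb shape: SS × ss → 4 Ss → 4 S_ (out of 4)
earlobe attachment: Ff × Ff → 1 FF, 2 Ff, 1 ff → 3 F_ : 1 ff (out of 4)
Combine (counts out of 4 × 4 = 16): straight/free (S_F_) = 4×3 = 12; straight/attached (S_ff) = 4×1 = 4
Phenotype counts (out of 16): 12 straight/free, 4 straight/attached
straight/attached: 4 out of 16 → fraction 1/4
Expected count = 1/4 × 48 = 12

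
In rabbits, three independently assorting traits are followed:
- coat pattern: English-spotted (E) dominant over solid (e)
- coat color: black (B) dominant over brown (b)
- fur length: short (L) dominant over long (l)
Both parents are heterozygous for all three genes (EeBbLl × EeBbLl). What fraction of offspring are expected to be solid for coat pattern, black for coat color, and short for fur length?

Trihybrid cross: EeBbLl × EeBbLl
Each trait segregates independently with a 3:1 phenotypic ratio, so each gene contributes 3/4 (dominant) or 1/4 (recessive).
Target: solid (coat pattern), black (coat color), short (fur length)
Probability = product of independent per-trait probabilities
= 1/4 × 3/4 × 3/4 = 9/64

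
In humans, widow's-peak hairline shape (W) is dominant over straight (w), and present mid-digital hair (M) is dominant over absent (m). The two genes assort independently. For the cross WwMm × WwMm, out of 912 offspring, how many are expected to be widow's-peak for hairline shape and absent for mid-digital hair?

Dihybrid cross WwMm × WwMm — consider each gene separately:
hairline shape: Ww × Ww → 1 WW, 2 Ww, 1 ww → 3 W_ : 1 ww (out of 4)
mid-digital hair: Mm × Mm → 1 MM, 2 Mm, 1 mm → 3 M_ : 1 mm (out of 4)
Looking for: widow's-peak (W_) and absent (mm)
P(widow's-peak) = 3/4, P(absent) = 1/4
P(both) = 3/4 × 1/4 = 3/16
Expected count = 3/16 × 912 = 171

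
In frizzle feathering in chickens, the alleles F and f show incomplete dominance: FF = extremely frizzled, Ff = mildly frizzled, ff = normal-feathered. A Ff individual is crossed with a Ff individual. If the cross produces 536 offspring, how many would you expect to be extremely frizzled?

Punnett square for Ff × Ff:
Offspring genotypes: 1 FF, 2 Ff, 1 ff
Phenotype counts: 1 extremely frizzled, 2 mildly frizzled, 1 normal-feathered
extremely frizzled: 1 out of 4 → fraction 1/4
Expected count = 1/4 × 536 = 134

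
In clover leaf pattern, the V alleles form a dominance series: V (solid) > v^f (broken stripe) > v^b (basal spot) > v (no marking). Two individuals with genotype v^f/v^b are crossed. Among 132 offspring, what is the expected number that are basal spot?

Cross: v^f/v^b × v^f/v^b
Allele dominance: V > v^f > v^b > v
Offspring genotypes: 1 v^f/v^f, 2 v^f/v^b, 1 v^b/v^b
Phenotype counts: 3 broken stripe, 1 basal spot
basal spot: 1 out of 4 → fraction 1/4
Expected count = 1/4 × 132 = 33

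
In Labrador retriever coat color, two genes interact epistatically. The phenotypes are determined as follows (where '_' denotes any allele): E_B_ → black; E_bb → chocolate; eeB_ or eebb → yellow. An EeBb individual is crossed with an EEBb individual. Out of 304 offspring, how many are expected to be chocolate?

Cross: EeBb × EEBb — consider each gene separately:
E gene: Ee × EE → 2 EE, 2 Ee → 4 E_ (out of 4)
B gene: Bb × Bb → 1 BB, 2 Bb, 1 bb → 3 B_ : 1 bb (out of 4)
Genotype classes (out of 4 × 4 = 16): E_B_ = 4×3 = 12; E_bb = 4×1 = 4
Apply the phenotype rules: E_B_ (12) → black; E_bb (4) → chocolate
Phenotype counts (out of 16): 12 black, 4 chocolate
chocolate: 4 out of 16 → fraction 1/4
Expected count = 1/4 × 304 = 76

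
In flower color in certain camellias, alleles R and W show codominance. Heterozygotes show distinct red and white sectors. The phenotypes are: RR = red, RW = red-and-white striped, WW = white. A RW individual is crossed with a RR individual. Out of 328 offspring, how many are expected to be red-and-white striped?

Punnett square for RW × RR:
Offspring genotypes: 2 RR, 2 RW
Phenotype counts: 2 red, 2 red-and-white striped
red-and-white striped: 2 out of 4 → fraction 1/2
Expected count = 1/2 × 328 = 164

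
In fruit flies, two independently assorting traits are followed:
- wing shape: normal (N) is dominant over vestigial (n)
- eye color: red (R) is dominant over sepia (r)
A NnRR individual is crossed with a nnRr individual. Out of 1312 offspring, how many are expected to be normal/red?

Dihybrid cross NnRR × nnRr — consider each gene separately:
wing shape: Nn × nn → 2 Nn, 2 nn → 2 N_ : 2 nn (out of 4)
eye color: RR × Rr → 2 RR, 2 Rr → 4 R_ (out of 4)
Combine (counts out of 4 × 4 = 16): normal/red (N_R_) = 2×4 = 8; vestigial/red (nnR_) = 2×4 = 8
Phenotype counts (out of 16): 8 normal/red, 8 vestigial/red
normal/red: 8 out of 16 → fraction 1/2
Expected count = 1/2 × 1312 = 656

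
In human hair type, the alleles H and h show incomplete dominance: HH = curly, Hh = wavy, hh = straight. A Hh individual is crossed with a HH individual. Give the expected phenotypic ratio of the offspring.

Punnett square for Hh × HH:
Offspring genotypes: 2 HH, 2 Hh
Phenotype counts: 2 curly, 2 wavy
Ratio: 1 curly : 1 wavy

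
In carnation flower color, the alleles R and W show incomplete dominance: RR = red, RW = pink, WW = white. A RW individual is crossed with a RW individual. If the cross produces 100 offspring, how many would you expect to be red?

Punnett square for RW × RW:
Offspring genotypes: 1 RR, 2 RW, 1 WW
Phenotype counts: 1 red, 2 pink, 1 white
red: 1 out of 4 → fraction 1/4
Expected count = 1/4 × 100 = 25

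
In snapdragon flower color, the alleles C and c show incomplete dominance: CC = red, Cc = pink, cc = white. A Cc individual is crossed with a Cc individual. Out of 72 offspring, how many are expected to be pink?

Punnett square for Cc × Cc:
Offspring genotypes: 1 CC, 2 Cc, 1 cc
Phenotype counts: 1 red, 2 pink, 1 white
pink: 2 out of 4 → fraction 1/2
Expected count = 1/2 × 72 = 36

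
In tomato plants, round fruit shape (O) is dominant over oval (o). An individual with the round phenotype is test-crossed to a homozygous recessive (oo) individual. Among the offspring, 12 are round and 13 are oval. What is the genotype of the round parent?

Test cross: ? × oo
Offspring: 12 round, 13 oval — approximately 1:1.
A 1:1 ratio in a test cross indicates the unknown parent is heterozygous (Oo).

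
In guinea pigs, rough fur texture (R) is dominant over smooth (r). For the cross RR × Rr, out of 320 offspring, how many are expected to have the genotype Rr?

Punnett square for RR × Rr:
Offspring genotypes: 2 RR, 2 Rr
Total offspring: 4
Count with target: 2
Probability: 2/4 = 1/2
Expected count = 1/2 × 320 = 160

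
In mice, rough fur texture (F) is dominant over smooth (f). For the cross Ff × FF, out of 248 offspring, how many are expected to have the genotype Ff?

Punnett square for Ff × FF:
Offspring genotypes: 2 FF, 2 Ff
Total offspring: 4
Count with target: 2
Probability: 2/4 = 1/2
Expected count = 1/2 × 248 = 124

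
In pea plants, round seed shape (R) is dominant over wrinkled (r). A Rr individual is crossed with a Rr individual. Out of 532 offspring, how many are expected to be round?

Punnett square for Rr × Rr:
Offspring genotypes: 1 RR, 2 Rr, 1 rr
round: 3, wrinkled: 1
round: 3 out of 4 → fraction 3/4
Expected count = 3/4 × 532 = 399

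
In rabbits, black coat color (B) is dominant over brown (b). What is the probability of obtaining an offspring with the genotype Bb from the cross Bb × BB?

Punnett square for Bb × BB:
Offspring genotypes: 2 BB, 2 Bb
Total offspring: 4
Count with target: 2
Probability: 2/4 = 1/2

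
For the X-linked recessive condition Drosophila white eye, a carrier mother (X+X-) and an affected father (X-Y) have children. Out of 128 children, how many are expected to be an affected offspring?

Cross: X+X- × X-Y
Offspring: 1 X+X-, 1 X+Y, 1 X-X-, 1 X-Y
Probability of an affected offspring: 2/4 = 1/2
Expected count = 1/2 × 128 = 64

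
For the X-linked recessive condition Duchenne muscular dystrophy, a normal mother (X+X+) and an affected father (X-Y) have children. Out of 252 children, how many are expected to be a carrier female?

Cross: X+X+ × X-Y
Offspring: 2 X+X-, 2 X+Y
Probability of a carrier female: 2/4 = 1/2
Expected count = 1/2 × 252 = 126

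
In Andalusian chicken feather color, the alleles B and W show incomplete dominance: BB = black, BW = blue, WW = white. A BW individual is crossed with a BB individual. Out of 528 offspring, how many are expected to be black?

Punnett square for BW × BB:
Offspring genotypes: 2 BB, 2 BW
Phenotype counts: 2 black, 2 blue
black: 2 out of 4 → fraction 1/2
Expected count = 1/2 × 528 = 264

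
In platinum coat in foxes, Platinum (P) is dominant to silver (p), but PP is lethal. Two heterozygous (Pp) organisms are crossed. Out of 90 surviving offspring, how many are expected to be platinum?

Cross: Pp × Pp
Punnett square offspring (before lethality): 1 PP, 2 Pp, 1 pp
The PP genotype is lethal (embryos die); surviving offspring: 2 Pp, 1 pp
platinum: 2 out of 3 → fraction 2/3
Expected count = 2/3 × 90 = 60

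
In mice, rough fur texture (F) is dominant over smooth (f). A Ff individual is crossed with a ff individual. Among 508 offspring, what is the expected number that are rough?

Punnett square for Ff × ff:
Offspring genotypes: 2 Ff, 2 ff
rough: 2, smooth: 2
rough: 2 out of 4 → fraction 1/2
Expected count = 1/2 × 508 = 254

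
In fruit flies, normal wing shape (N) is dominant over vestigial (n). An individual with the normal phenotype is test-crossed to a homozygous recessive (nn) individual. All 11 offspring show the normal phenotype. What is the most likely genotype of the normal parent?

Test cross: ? × nn
All offspring are normal.
If the unknown parent were heterozygous (Nn), about half of 11 offspring would be vestigial; none are. The unknown parent is most likely homozygous dominant (NN).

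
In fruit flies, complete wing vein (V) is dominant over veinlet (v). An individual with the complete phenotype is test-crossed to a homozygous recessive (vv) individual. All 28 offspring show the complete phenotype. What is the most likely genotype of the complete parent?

Test cross: ? × vv
All offspring are complete.
If the unknown parent were heterozygous (Vv), about half of 28 offspring would be veinlet; none are. The unknown parent is most likely homozygous dominant (VV).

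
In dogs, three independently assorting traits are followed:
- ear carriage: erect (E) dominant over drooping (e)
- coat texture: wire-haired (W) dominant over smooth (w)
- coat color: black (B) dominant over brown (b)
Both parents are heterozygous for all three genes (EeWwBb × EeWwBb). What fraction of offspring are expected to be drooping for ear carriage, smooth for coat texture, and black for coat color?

Trihybrid cross: EeWwBb × EeWwBb
Each trait segregates independently with a 3:1 phenotypic ratio, so each gene contributes 3/4 (dominant) or 1/4 (recessive).
Target: drooping (ear carriage), smooth (coat texture), black (coat color)
Probability = product of independent per-trait probabilities
= 1/4 × 1/4 × 3/4 = 3/64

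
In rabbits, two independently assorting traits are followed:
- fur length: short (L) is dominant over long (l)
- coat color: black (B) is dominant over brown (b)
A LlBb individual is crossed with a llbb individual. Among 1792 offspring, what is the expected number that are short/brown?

Dihybrid cross LlBb × llbb — consider each gene separately:
fur length: Ll × ll → 2 Ll, 2 ll → 2 L_ : 2 ll (out of 4)
coat color: Bb × bb → 2 Bb, 2 bb → 2 B_ : 2 bb (out of 4)
Combine (counts out of 4 × 4 = 16): short/black (L_B_) = 2×2 = 4; short/brown (L_bb) = 2×2 = 4; long/black (llB_) = 2×2 = 4; long/brown (llbb) = 2×2 = 4
Phenotype counts (out of 16): 4 short/black, 4 short/brown, 4 long/black, 4 long/brown
short/brown: 4 out of 16 → fraction 1/4
Expected count = 1/4 × 1792 = 448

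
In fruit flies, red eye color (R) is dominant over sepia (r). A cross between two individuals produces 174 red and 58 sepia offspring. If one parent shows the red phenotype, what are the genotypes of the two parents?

Observed offspring: 174 red, 58 sepia
The observed ratio simplifies to 3:1. Sepia (rr) offspring appear, so each parent must contribute one r allele. The parent stated to show red carries R, so it is Rr. The other parent is then either Rr or rr: Rr × rr would give a 1:1 split, whereas Rr × Rr gives 3:1 — matching the data. So both parents are heterozygous (Rr × Rr).
Parent genotypes: Rr × Rr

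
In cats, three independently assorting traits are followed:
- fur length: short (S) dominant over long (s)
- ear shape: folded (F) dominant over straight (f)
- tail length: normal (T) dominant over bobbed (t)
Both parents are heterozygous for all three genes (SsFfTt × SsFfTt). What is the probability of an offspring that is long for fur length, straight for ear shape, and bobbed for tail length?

Trihybrid cross: SsFfTt × SsFfTt
Each trait segregates independently with a 3:1 phenotypic ratio, so each gene contributes 3/4 (dominant) or 1/4 (recessive).
Target: long (fur length), straight (ear shape), bobbed (tail length)
Probability = product of independent per-trait probabilities
= 1/4 × 1/4 × 1/4 = 1/64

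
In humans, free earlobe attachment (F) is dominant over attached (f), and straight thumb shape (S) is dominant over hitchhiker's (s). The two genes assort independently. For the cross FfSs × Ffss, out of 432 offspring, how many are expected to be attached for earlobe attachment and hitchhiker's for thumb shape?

Dihybrid cross FfSs × Ffss — consider each gene separately:
earlobe attachment: Ff × Ff → 1 FF, 2 Ff, 1 ff → 3 F_ : 1 ff (out of 4)
thumb shape: Ss × ss → 2 Ss, 2 ss → 2 S_ : 2 ss (out of 4)
Looking for: attached (ff) and hitchhiker's (ss)
P(attached) = 1/4, P(hitchhiker's) = 2/4
P(both) = 1/4 × 2/4 = 2/16 = 1/8
Expected count = 1/8 × 432 = 54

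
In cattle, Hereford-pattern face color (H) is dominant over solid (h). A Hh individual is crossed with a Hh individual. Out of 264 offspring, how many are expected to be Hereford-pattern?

Punnett square for Hh × Hh:
Offspring genotypes: 1 HH, 2 Hh, 1 hh
Hereford-pattern: 3, solid: 1
Hereford-pattern: 3 out of 4 → fraction 3/4
Expected count = 3/4 × 264 = 198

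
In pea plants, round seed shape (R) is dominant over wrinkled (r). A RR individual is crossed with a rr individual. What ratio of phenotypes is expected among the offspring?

Punnett square for RR × rr:
Offspring genotypes: 4 Rr
round: 4, wrinkled: 0
Ratio: all round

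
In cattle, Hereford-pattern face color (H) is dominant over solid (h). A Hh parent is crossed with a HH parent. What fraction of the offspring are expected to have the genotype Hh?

Punnett square for Hh × HH:
Offspring genotypes: 2 HH, 2 Hh
Total offspring: 4
Count with target: 2
Probability: 2/4 = 1/2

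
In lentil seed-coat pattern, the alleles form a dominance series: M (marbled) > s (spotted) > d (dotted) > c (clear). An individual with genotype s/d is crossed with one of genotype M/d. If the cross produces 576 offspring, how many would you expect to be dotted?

Cross: s/d × M/d
Allele dominance: M > s > d > c
Offspring genotypes: 1 M/s, 1 s/d, 1 M/d, 1 d/d
Phenotype counts: 2 marbled, 1 spotted, 1 dotted
dotted: 1 out of 4 → fraction 1/4
Expected count = 1/4 × 576 = 144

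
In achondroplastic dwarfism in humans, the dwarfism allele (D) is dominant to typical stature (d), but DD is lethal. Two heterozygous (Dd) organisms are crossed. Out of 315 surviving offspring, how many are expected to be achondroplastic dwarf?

Cross: Dd × Dd
Punnett square offspring (before lethality): 1 DD, 2 Dd, 1 dd
The DD genotype is lethal (embryos die); surviving offspring: 2 Dd, 1 dd
achondroplastic dwarf: 2 out of 3 → fraction 2/3
Expected count = 2/3 × 315 = 210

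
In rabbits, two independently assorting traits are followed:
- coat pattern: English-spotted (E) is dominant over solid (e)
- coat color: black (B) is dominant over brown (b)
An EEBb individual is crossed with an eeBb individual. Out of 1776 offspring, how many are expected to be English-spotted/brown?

Dihybrid cross EEBb × eeBb — consider each gene separately:
coat pattern: EE × ee → 4 Ee → 4 E_ (out of 4)
coat color: Bb × Bb → 1 BB, 2 Bb, 1 bb → 3 B_ : 1 bb (out of 4)
Combine (counts out of 4 × 4 = 16): English-spotted/black (E_B_) = 4×3 = 12; English-spotted/brown (E_bb) = 4×1 = 4
Phenotype counts (out of 16): 12 English-spotted/black, 4 English-spotted/brown
English-spotted/brown: 4 out of 16 → fraction 1/4
Expected count = 1/4 × 1776 = 444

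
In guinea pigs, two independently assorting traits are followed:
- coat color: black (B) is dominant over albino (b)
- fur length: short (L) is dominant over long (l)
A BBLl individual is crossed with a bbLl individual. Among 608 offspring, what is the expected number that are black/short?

Dihybrid cross BBLl × bbLl — consider each gene separately:
coat color: BB × bb → 4 Bb → 4 B_ (out of 4)
fur length: Ll × Ll → 1 LL, 2 Ll, 1 ll → 3 L_ : 1 ll (out of 4)
Combine (counts out of 4 × 4 = 16): black/short (B_L_) = 4×3 = 12; black/long (B_ll) = 4×1 = 4
Phenotype counts (out of 16): 12 black/short, 4 black/long
black/short: 12 out of 16 → fraction 3/4
Expected count = 3/4 × 608 = 456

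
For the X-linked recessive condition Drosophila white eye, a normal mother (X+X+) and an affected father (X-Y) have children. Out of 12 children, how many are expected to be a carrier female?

Cross: X+X+ × X-Y
Offspring: 2 X+X-, 2 X+Y
Probability of a carrier female: 2/4 = 1/2
Expected count = 1/2 × 12 = 6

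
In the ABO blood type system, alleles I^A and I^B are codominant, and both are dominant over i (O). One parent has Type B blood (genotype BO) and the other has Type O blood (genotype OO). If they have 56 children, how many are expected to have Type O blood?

Cross: BO × OO
Possible offspring genotypes: 2 BO, 2 OO
Blood type counts: 2 Type B, 2 Type O
Probability of Type O: 2/4 = 1/2
Expected count = 1/2 × 56 = 28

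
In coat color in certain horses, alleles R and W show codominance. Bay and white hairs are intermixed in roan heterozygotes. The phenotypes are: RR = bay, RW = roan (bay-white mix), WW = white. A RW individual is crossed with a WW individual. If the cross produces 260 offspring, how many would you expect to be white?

Punnett square for RW × WW:
Offspring genotypes: 2 RW, 2 WW
Phenotype counts: 2 roan (bay-white mix), 2 white
white: 2 out of 4 → fraction 1/2
Expected count = 1/2 × 260 = 130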